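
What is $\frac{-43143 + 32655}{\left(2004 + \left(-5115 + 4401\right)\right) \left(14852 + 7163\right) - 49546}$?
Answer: $- \frac{2622}{7087451} \approx -0.00036995$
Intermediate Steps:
$\frac{-43143 + 32655}{\left(2004 + \left(-5115 + 4401\right)\right) \left(14852 + 7163\right) - 49546} = - \frac{10488}{\left(2004 - 714\right) 22015 - 49546} = - \frac{10488}{1290 \cdot 22015 - 49546} = - \frac{10488}{28399350 - 49546} = - \frac{10488}{28349804} = \left(-10488\right) \frac{1}{28349804} = - \frac{2622}{7087451}$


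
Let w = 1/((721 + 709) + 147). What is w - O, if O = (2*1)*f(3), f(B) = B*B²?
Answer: -85157/1577 ≈ -53.999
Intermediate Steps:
f(B) = B³
O = 54 (O = (2*1)*3³ = 2*27 = 54)
w = 1/1577 (w = 1/(1430 + 147) = 1/1577 ≈ 0.00063412)
w - O = 1/1577 - 1*54 = 1/1577 - 54 = -85157/1577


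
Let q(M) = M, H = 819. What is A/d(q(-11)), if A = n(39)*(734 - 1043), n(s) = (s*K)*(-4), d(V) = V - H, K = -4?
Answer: 96408/415 ≈ 232.31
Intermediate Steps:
d(V) = -819 + V (d(V) = V - 1*819 = V - 819 = -819 + V)
n(s) = 16*s (n(s) = (s*(-4))*(-4) = -4*s*(-4) = 16*s)
A = -192816 (A = (16*39)*(734 - 1043) = 624*(-309) = -192816)
A/d(q(-11)) = -192816/(-819 - 11) = -192816/(-830) = -192816*(-1/830) = 96408/415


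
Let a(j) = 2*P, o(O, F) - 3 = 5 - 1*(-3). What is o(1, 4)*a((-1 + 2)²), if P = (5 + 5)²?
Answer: 2200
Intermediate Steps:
o(O, F) = 11 (o(O, F) = 3 + (5 - 1*(-3)) = 3 + (5 + 3) = 3 + 8 = 11)
P = 100 (P = 10² = 100)
a(j) = 200 (a(j) = 2*100 = 200)
o(1, 4)*a((-1 + 2)²) = 11*200 = 2200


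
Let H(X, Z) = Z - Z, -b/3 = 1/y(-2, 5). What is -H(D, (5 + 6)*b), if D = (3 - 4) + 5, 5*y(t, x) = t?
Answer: 0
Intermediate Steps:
y(t, x) = t/5
b = 15/2 (b = -3/((⅕)*(-2)) = -3/(-⅖) = -3*(-5/2) = 15/2 ≈ 7.5000)
D = 4 (D = -1 + 5 = 4)
H(X, Z) = 0
-H(D, (5 + 6)*b) = -1*0 = 0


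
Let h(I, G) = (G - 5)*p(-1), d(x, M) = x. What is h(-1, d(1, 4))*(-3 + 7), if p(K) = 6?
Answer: -96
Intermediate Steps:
h(I, G) = -30 + 6*G (h(I, G) = (G - 5)*6 = (-5 + G)*6 = -30 + 6*G)
h(-1, d(1, 4))*(-3 + 7) = (-30 + 6*1)*(-3 + 7) = (-30 + 6)*4 = -24*4 = -96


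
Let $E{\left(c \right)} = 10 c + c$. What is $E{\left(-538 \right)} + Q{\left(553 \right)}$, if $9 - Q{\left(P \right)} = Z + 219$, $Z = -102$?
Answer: $-6026$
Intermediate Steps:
$Q{\left(P \right)} = -108$ ($Q{\left(P \right)} = 9 - \left(-102 + 219\right) = 9 - 117 = -108$)
$E{\left(c \right)} = 11 c$
$E{\left(-538 \right)} + Q{\left(553 \right)} = 11 \left(-538\right) - 108 = -5918 - 108 = -6026$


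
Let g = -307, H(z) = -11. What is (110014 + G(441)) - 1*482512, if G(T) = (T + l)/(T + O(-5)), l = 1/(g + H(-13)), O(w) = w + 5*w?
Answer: -48684603367/130698 ≈ -3.7250e+5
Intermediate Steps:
O(w) = 6*w
l = -1/318 (l = 1/(-307 - 11) = 1/(-318) = -1/318 ≈ -0.0031447)
G(T) = (-1/318 + T)/(-30 + T) (G(T) = (T - 1/318)/(T + 6*(-5)) = (-1/318 + T)/(T - 30) = (-1/318 + T)/(-30 + T))
(110014 + G(441)) - 1*482512 = (110014 + (-1/318 + 441)/(-30 + 441)) - 1*482512 = (110014 + (140237/318)/411) - 482512 = (110014 + (1/411)*(140237/318)) - 482512 = (110014 + 140237/130698) - 482512 = 14378750009/130698 - 482512 = -48684603367/130698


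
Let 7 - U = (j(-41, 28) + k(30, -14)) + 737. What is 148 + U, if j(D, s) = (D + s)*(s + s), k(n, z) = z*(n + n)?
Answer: 986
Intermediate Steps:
k(n, z) = 2*n*z (k(n, z) = z*(2*n) = 2*n*z)
j(D, s) = 2*s*(D + s) (j(D, s) = (D + s)*(2*s) = 2*s*(D + s))
U = 838 (U = 7 - ((2*28*(-41 + 28) + 2*30*(-14)) + 737) = 7 - ((2*28*(-13) - 840) + 737) = 7 - ((-728 - 840) + 737) = 7 - (-1568 + 737) = 7 - 1*(-831) = 7 + 831 = 838)
148 + U = 148 + 838 = 986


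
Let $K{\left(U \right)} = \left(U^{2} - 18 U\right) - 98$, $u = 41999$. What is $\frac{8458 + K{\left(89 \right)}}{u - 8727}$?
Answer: $\frac{14679}{33272} \approx 0.44118$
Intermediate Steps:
$K{\left(U \right)} = -98 + U^{2} - 18 U$
$\frac{8458 + K{\left(89 \right)}}{u - 8727} = \frac{8458 - \left(1700 - 7921\right)}{41999 - 8727} = \frac{8458 - -6221}{33272} = \left(8458 + 6221\right) \frac{1}{33272} = 14679 \cdot \frac{1}{33272} = \frac{14679}{33272}$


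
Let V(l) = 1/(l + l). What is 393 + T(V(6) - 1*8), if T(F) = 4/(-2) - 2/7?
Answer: 2735/7 ≈ 390.71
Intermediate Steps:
V(l) = 1/(2*l)
T(F) = -16/7 (T(F) = 4*(-½) - 2*⅐ = -2 - 2/7 = -16/7)
393 + T(V(6) - 1*8) = 393 - 16/7 = 2735/7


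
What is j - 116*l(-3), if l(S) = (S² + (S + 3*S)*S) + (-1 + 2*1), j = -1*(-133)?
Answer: -5203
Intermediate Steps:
j = 133
l(S) = 1 + 5*S² (l(S) = (S² + (4*S)*S) + (-1 + 2) = (S² + 4*S²) + 1 = 5*S² + 1 = 1 + 5*S²)
j - 116*l(-3) = 133 - 116*(1 + 5*(-3)²) = 133 - 116*(1 + 5*9) = 133 - 116*(1 + 45) = 133 - 116*46 = 133 - 5336 = -5203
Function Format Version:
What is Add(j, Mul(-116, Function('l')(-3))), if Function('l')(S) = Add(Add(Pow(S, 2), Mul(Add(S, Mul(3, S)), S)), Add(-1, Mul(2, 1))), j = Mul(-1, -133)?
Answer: -5203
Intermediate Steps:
j = 133
Function('l')(S) = Add(1, Mul(5, Pow(S, 2))) (Function('l')(S) = Add(Add(Pow(S, 2), Mul(Mul(4, S), S)), Add(-1, 2)) = Add(Add(Pow(S, 2), Mul(4, Pow(S, 2))), 1) = Add(Mul(5, Pow(S, 2)), 1) = Add(1, Mul(5, Pow(S, 2))))
Add(j, Mul(-116, Function('l')(-3))) = Add(133, Mul(-116, Add(1, Mul(5, Pow(-3, 2))))) = Add(133, Mul(-116, Add(1, Mul(5, 9)))) = Add(133, Mul(-116, Add(1, 45))) = Add(133, Mul(-116, 46)) = Add(133, -5336) = -5203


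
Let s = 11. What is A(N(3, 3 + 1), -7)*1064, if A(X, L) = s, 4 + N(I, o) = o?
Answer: 11704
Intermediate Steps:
N(I, o) = -4 + o
A(X, L) = 11
A(N(3, 3 + 1), -7)*1064 = 11*1064 = 11704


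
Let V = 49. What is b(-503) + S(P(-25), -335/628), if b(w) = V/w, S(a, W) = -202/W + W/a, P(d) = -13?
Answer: 520855586267/1375674820 ≈ 378.62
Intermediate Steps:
b(w) = 49/w
b(-503) + S(P(-25), -335/628) = 49/(-503) + (-202/((-335/628)) - 335/628/(-13)) = 49*(-1/503) + (-202/((-335*1/628)) - 335*1/628*(-1/13)) = -49/503 + (-202/(-335/628) - 335/628*(-1/13)) = -49/503 + (-202*(-628/335) + 335/8164) = -49/503 + (126856/335 + 335/8164) = -49/503 + 1035764609/2734940 = 520855586267/1375674820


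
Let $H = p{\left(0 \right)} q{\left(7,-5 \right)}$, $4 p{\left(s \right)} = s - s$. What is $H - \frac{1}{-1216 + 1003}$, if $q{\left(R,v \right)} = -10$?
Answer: $\frac{1}{213} \approx 0.0046948$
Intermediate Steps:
$p{\left(s \right)} = 0$ ($p{\left(s \right)} = \frac{s - s}{4} = \frac{1}{4} \cdot 0 = 0$)
$H = 0$ ($H = 0 \left(-10\right) = 0$)
$H - \frac{1}{-1216 + 1003} = 0 - \frac{1}{-1216 + 1003} = 0 - \frac{1}{-213} = 0 - - \frac{1}{213} = 0 + \frac{1}{213} = \frac{1}{213}$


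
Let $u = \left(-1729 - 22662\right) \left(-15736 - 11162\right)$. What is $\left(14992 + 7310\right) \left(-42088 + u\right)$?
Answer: $14630714823060$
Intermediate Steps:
$u = 656069118$ ($u = \left(-24391\right) \left(-26898\right) = 656069118$)
$\left(14992 + 7310\right) \left(-42088 + u\right) = \left(14992 + 7310\right) \left(-42088 + 656069118\right) = 22302 \cdot 656027030 = 14630714823060$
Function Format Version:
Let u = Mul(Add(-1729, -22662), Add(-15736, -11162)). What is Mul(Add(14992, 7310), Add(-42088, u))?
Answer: 14630714823060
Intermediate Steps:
u = 656069118 (u = Mul(-24391, -26898) = 656069118)
Mul(Add(14992, 7310), Add(-42088, u)) = Mul(Add(14992, 7310), Add(-42088, 656069118)) = Mul(22302, 656027030) = 14630714823060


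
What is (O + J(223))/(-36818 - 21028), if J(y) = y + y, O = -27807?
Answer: 27361/57846 ≈ 0.47300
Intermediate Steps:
J(y) = 2*y
(O + J(223))/(-36818 - 21028) = (-27807 + 2*223)/(-36818 - 21028) = (-27807 + 446)/(-57846) = -27361*(-1/57846) = 27361/57846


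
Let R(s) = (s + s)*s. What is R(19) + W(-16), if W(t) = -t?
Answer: 738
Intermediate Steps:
R(s) = 2*s² (R(s) = (2*s)*s = 2*s²)
R(19) + W(-16) = 2*19² - 1*(-16) = 2*361 + 16 = 722 + 16 = 738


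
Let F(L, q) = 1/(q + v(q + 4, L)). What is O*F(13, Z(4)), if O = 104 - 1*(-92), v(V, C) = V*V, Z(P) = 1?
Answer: 98/13 ≈ 7.5385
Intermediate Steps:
v(V, C) = V**2
F(L, q) = 1/(q + (4 + q)**2) (F(L, q) = 1/(q + (q + 4)**2) = 1/(q + (4 + q)**2))
O = 196 (O = 104 + 92 = 196)
O*F(13, Z(4)) = 196/(1 + (4 + 1)**2) = 196/(1 + 5**2) = 196/(1 + 25) = 196/26 = 196*(1/26) = 98/13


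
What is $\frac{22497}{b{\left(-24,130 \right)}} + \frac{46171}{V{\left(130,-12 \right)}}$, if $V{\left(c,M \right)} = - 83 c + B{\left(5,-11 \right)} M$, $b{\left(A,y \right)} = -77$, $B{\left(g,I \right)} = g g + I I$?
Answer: $- \frac{285712541}{965734} \approx -295.85$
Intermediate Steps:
$B{\left(g,I \right)} = I^{2} + g^{2}$ ($B{\left(g,I \right)} = g^{2} + I^{2} = I^{2} + g^{2}$)
$V{\left(c,M \right)} = - 83 c + 146 M$ ($V{\left(c,M \right)} = - 83 c + \left(\left(-11\right)^{2} + 5^{2}\right) M = - 83 c + \left(121 + 25\right) M = - 83 c + 146 M$)
$\frac{22497}{b{\left(-24,130 \right)}} + \frac{46171}{V{\left(130,-12 \right)}} = \frac{22497}{-77} + \frac{46171}{\left(-83\right) 130 + 146 \left(-12\right)} = 22497 \left(- \frac{1}{77}\right) + \frac{46171}{-10790 - 1752} = - \frac{22497}{77} + \frac{46171}{-12542} = - \frac{22497}{77} + 46171 \left(- \frac{1}{12542}\right) = - \frac{22497}{77} - \frac{46171}{12542} = - \frac{285712541}{965734}$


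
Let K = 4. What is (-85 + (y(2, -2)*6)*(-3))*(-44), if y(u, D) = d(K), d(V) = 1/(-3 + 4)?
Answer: 4532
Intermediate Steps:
d(V) = 1 (d(V) = 1/1 = 1)
y(u, D) = 1
(-85 + (y(2, -2)*6)*(-3))*(-44) = (-85 + (1*6)*(-3))*(-44) = (-85 + 6*(-3))*(-44) = (-85 - 18)*(-44) = -103*(-44) = 4532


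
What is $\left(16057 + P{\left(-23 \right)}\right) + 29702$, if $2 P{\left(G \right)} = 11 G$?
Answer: $\frac{91265}{2} \approx 45633.0$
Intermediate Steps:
$P{\left(G \right)} = \frac{11 G}{2}$
$\left(16057 + P{\left(-23 \right)}\right) + 29702 = \left(16057 + \frac{11}{2} \left(-23\right)\right) + 29702 = \left(16057 - \frac{253}{2}\right) + 29702 = \frac{31861}{2} + 29702 = \frac{91265}{2}$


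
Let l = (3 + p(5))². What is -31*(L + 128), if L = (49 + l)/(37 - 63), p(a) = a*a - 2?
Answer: -80693/26 ≈ -3103.6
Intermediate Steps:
p(a) = -2 + a² (p(a) = a² - 2 = -2 + a²)
l = 676 (l = (3 + (-2 + 5²))² = (3 + (-2 + 25))² = (3 + 23)² = 26² = 676)
L = -725/26 (L = (49 + 676)/(37 - 63) = 725/(-26) = 725*(-1/26) = -725/26 ≈ -27.885)
-31*(L + 128) = -31*(-725/26 + 128) = -31*2603/26 = -80693/26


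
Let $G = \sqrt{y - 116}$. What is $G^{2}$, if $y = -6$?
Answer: $-122$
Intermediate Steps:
$G = i \sqrt{122}$ ($G = \sqrt{-6 - 116} = \sqrt{-122} = i \sqrt{122} \approx 11.045 i$)
$G^{2} = \left(i \sqrt{122}\right)^{2} = -122$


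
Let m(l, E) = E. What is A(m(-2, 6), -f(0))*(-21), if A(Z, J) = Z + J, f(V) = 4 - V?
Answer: -42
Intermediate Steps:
A(Z, J) = J + Z
A(m(-2, 6), -f(0))*(-21) = (-(4 - 1*0) + 6)*(-21) = (-(4 + 0) + 6)*(-21) = (-1*4 + 6)*(-21) = (-4 + 6)*(-21) = 2*(-21) = -42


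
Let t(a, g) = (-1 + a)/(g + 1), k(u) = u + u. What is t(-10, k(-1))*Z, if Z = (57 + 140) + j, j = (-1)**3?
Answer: 2156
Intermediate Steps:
k(u) = 2*u
j = -1
t(a, g) = (-1 + a)/(1 + g)
Z = 196 (Z = (57 + 140) - 1 = 197 - 1 = 196)
t(-10, k(-1))*Z = ((-1 - 10)/(1 + 2*(-1)))*196 = (-11/(1 - 2))*196 = (-11/(-1))*196 = -1*(-11)*196 = 11*196 = 2156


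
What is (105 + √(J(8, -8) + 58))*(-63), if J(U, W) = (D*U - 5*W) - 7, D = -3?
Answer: -6615 - 63*√67 ≈ -7130.7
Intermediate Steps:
J(U, W) = -7 - 5*W - 3*U (J(U, W) = (-3*U - 5*W) - 7 = (-5*W - 3*U) - 7 = -7 - 5*W - 3*U)
(105 + √(J(8, -8) + 58))*(-63) = (105 + √((-7 - 5*(-8) - 3*8) + 58))*(-63) = (105 + √((-7 + 40 - 24) + 58))*(-63) = (105 + √(9 + 58))*(-63) = (105 + √67)*(-63) = -6615 - 63*√67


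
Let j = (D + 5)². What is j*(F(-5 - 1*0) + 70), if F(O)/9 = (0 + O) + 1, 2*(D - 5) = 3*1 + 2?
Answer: 10625/2 ≈ 5312.5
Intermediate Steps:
D = 15/2 (D = 5 + (3*1 + 2)/2 = 5 + (3 + 2)/2 = 5 + (½)*5 = 5 + 5/2 = 15/2 ≈ 7.5000)
j = 625/4 (j = (15/2 + 5)² = (25/2)² = 625/4 ≈ 156.25)
F(O) = 9 + 9*O (F(O) = 9*((0 + O) + 1) = 9*(O + 1) = 9*(1 + O) = 9 + 9*O)
j*(F(-5 - 1*0) + 70) = 625*((9 + 9*(-5 - 1*0)) + 70)/4 = 625*((9 + 9*(-5 + 0)) + 70)/4 = 625*((9 + 9*(-5)) + 70)/4 = 625*((9 - 45) + 70)/4 = 625*(-36 + 70)/4 = (625/4)*34 = 10625/2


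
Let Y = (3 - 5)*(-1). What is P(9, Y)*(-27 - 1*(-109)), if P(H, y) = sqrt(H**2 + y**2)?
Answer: 82*sqrt(85) ≈ 756.00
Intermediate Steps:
Y = 2 (Y = -2*(-1) = 2)
P(9, Y)*(-27 - 1*(-109)) = sqrt(9**2 + 2**2)*(-27 - 1*(-109)) = sqrt(81 + 4)*(-27 + 109) = sqrt(85)*82 = 82*sqrt(85)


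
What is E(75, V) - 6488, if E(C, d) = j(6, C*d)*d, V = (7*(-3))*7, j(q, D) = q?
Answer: -7370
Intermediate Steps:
V = -147 (V = -21*7 = -147)
E(C, d) = 6*d
E(75, V) - 6488 = 6*(-147) - 6488 = -882 - 6488 = -7370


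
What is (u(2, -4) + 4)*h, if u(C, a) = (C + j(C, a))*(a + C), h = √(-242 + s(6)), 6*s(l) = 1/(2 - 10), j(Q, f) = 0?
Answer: 0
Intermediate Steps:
s(l) = -1/48 (s(l) = 1/(6*(2 - 10)) = (⅙)/(-8) = (⅙)*(-⅛) = -1/48)
h = I*√34851/12 (h = √(-242 - 1/48) = √(-11617/48) = I*√34851/12 ≈ 15.557*I)
u(C, a) = C*(C + a) (u(C, a) = (C + 0)*(a + C) = C*(C + a))
(u(2, -4) + 4)*h = (2*(2 - 4) + 4)*(I*√34851/12) = (2*(-2) + 4)*(I*√34851/12) = (-4 + 4)*(I*√34851/12) = 0*(I*√34851/12) = 0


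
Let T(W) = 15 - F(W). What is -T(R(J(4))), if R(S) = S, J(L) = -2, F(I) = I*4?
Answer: -23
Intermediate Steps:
F(I) = 4*I
T(W) = 15 - 4*W
-T(R(J(4))) = -(15 - 4*(-2)) = -(15 + 8) = -1*23 = -23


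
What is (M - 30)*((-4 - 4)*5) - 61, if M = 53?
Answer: -981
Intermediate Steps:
(M - 30)*((-4 - 4)*5) - 61 = (53 - 30)*((-4 - 4)*5) - 61 = 23*(-8*5) - 61 = 23*(-40) - 61 = -920 - 61 = -981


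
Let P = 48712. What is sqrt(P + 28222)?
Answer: sqrt(76934) ≈ 277.37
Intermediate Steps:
sqrt(P + 28222) = sqrt(48712 + 28222) = sqrt(76934)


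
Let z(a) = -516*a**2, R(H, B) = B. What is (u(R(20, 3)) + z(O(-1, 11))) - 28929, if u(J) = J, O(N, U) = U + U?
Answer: -278670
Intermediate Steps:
O(N, U) = 2*U
(u(R(20, 3)) + z(O(-1, 11))) - 28929 = (3 - 516*(2*11)**2) - 28929 = (3 - 516*22**2) - 28929 = (3 - 516*484) - 28929 = (3 - 249744) - 28929 = -249741 - 28929 = -278670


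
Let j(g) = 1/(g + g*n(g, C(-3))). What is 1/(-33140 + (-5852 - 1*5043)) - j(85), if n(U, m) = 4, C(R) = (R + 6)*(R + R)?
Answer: -8892/3742975 ≈ -0.0023757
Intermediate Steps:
C(R) = 2*R*(6 + R) (C(R) = (6 + R)*(2*R) = 2*R*(6 + R))
j(g) = 1/(5*g) (j(g) = 1/(g + g*4) = 1/(g + 4*g) = 1/(5*g))
1/(-33140 + (-5852 - 1*5043)) - j(85) = 1/(-33140 + (-5852 - 1*5043)) - 1/(5*85) = 1/(-33140 + (-5852 - 5043)) - 1/(5*85) = 1/(-33140 - 10895) - 1*1/425 = 1/(-44035) - 1/425 = -1/44035 - 1/425 = -8892/3742975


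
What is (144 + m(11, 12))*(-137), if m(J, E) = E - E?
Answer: -19728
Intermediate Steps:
m(J, E) = 0
(144 + m(11, 12))*(-137) = (144 + 0)*(-137) = 144*(-137) = -19728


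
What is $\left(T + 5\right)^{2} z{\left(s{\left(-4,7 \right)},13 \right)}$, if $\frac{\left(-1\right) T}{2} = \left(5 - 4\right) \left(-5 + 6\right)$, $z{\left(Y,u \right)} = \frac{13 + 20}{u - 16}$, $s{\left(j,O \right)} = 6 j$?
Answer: $-99$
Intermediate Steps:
$z{\left(Y,u \right)} = \frac{33}{-16 + u}$
$T = -2$ ($T = - 2 \left(5 - 4\right) \left(-5 + 6\right) = - 2 \cdot 1 \cdot 1 = \left(-2\right) 1 = -2$)
$\left(T + 5\right)^{2} z{\left(s{\left(-4,7 \right)},13 \right)} = \left(-2 + 5\right)^{2} \frac{33}{-16 + 13} = 3^{2} \frac{33}{-3} = 9 \cdot 33 \left(- \frac{1}{3}\right) = 9 \left(-11\right) = -99$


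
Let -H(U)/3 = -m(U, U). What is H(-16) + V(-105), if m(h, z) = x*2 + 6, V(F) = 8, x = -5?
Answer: -4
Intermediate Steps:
m(h, z) = -4 (m(h, z) = -5*2 + 6 = -10 + 6 = -4)
H(U) = -12 (H(U) = -(-3)*(-4) = -3*4 = -12)
H(-16) + V(-105) = -12 + 8 = -4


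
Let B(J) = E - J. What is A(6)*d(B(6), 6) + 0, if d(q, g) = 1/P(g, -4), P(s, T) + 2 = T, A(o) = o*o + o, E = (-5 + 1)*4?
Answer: -7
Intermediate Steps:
E = -16 (E = -4*4 = -16)
A(o) = o + o**2 (A(o) = o**2 + o = o + o**2)
P(s, T) = -2 + T
B(J) = -16 - J
d(q, g) = -1/6 (d(q, g) = 1/(-2 - 4) = 1/(-6) = -1/6)
A(6)*d(B(6), 6) + 0 = (6*(1 + 6))*(-1/6) + 0 = (6*7)*(-1/6) + 0 = 42*(-1/6) + 0 = -7 + 0 = -7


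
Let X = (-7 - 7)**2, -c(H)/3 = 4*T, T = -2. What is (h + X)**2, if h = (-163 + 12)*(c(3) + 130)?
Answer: 531671364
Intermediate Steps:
c(H) = 24 (c(H) = -12*(-2) = -3*(-8) = 24)
X = 196 (X = (-14)**2 = 196)
h = -23254 (h = (-163 + 12)*(24 + 130) = -151*154 = -23254)
(h + X)**2 = (-23254 + 196)**2 = (-23058)**2 = 531671364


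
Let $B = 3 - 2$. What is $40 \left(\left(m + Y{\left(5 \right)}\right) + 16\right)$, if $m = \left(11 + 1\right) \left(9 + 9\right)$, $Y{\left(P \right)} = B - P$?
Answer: $9120$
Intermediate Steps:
$B = 1$
$Y{\left(P \right)} = 1 - P$
$m = 216$ ($m = 12 \cdot 18 = 216$)
$40 \left(\left(m + Y{\left(5 \right)}\right) + 16\right) = 40 \left(\left(216 + \left(1 - 5\right)\right) + 16\right) = 40 \left(\left(216 - 4\right) + 16\right) = 40 \left(212 + 16\right) = 40 \cdot 228 = 9120$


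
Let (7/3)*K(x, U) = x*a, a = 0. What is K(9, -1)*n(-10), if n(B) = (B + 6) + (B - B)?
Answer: 0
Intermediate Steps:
K(x, U) = 0 (K(x, U) = 3*(x*0)/7 = (3/7)*0 = 0)
n(B) = 6 + B (n(B) = (6 + B) + 0 = 6 + B)
K(9, -1)*n(-10) = 0*(6 - 10) = 0*(-4) = 0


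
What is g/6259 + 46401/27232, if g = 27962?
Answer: 95625913/15495008 ≈ 6.1714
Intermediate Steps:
g/6259 + 46401/27232 = 27962/6259 + 46401/27232 = 27962*(1/6259) + 46401*(1/27232) = 2542/569 + 46401/27232 = 95625913/15495008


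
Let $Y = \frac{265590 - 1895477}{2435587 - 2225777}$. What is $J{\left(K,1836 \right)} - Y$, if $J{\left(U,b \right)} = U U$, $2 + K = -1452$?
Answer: $\frac{443564307847}{209810} \approx 2.1141 \cdot 10^{6}$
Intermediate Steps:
$K = -1454$ ($K = -2 - 1452 = -1454$)
$J{\left(U,b \right)} = U^{2}$
$Y = - \frac{1629887}{209810} \approx -7.7684$
$J{\left(K,1836 \right)} - Y = \left(-1454\right)^{2} - - \frac{1629887}{209810} = 2114116 + \frac{1629887}{209810} = \frac{443564307847}{209810}$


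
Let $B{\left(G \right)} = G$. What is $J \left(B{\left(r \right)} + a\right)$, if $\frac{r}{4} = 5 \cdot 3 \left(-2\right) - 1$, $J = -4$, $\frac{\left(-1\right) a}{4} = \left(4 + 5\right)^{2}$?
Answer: $1792$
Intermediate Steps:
$a = -324$ ($a = - 4 \left(4 + 5\right)^{2} = - 4 \cdot 9^{2} = \left(-4\right) 81 = -324$)
$r = -124$ ($r = 4 \left(5 \cdot 3 \left(-2\right) - 1\right) = 4 \left(15 \left(-2\right) - 1\right) = 4 \left(-30 - 1\right) = 4 \left(-31\right) = -124$)
$J \left(B{\left(r \right)} + a\right) = - 4 \left(-124 - 324\right) = \left(-4\right) \left(-448\right) = 1792$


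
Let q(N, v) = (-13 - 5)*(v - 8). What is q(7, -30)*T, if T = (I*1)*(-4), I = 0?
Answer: 0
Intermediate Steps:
q(N, v) = 144 - 18*v (q(N, v) = -18*(-8 + v) = 144 - 18*v)
T = 0 (T = (0*1)*(-4) = 0*(-4) = 0)
q(7, -30)*T = (144 - 18*(-30))*0 = (144 + 540)*0 = 684*0 = 0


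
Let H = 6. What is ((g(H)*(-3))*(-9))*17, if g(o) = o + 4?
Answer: 4590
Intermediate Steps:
g(o) = 4 + o
((g(H)*(-3))*(-9))*17 = (((4 + 6)*(-3))*(-9))*17 = ((10*(-3))*(-9))*17 = -30*(-9)*17 = 270*17 = 4590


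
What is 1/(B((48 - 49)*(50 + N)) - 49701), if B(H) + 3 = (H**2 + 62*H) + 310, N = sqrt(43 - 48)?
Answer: -I/(38*sqrt(5) + 49999*I) ≈ -2.0e-5 - 3.399e-8*I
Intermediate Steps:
N = I*sqrt(5) (N = sqrt(-5) = I*sqrt(5) ≈ 2.2361*I)
B(H) = 307 + H**2 + 62*H (B(H) = -3 + ((H**2 + 62*H) + 310) = -3 + (310 + H**2 + 62*H) = 307 + H**2 + 62*H)
1/(B((48 - 49)*(50 + N)) - 49701) = 1/((307 + ((48 - 49)*(50 + I*sqrt(5)))**2 + 62*((48 - 49)*(50 + I*sqrt(5)))) - 49701) = 1/((307 + (-(50 + I*sqrt(5)))**2 + 62*(-(50 + I*sqrt(5)))) - 49701) = 1/((307 + (-50 - I*sqrt(5))**2 + 62*(-50 - I*sqrt(5))) - 49701) = 1/((307 + (-50 - I*sqrt(5))**2 + (-3100 - 62*I*sqrt(5))) - 49701) = 1/((-2793 + (-50 - I*sqrt(5))**2 - 62*I*sqrt(5)) - 49701) = 1/(-52494 + (-50 - I*sqrt(5))**2 - 62*I*sqrt(5))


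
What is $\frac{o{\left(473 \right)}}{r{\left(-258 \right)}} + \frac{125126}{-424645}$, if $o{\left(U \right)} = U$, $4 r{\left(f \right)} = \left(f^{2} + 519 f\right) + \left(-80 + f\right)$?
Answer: $- \frac{2317863879}{7184568755} \approx -0.32262$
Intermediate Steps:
$r{\left(f \right)} = -20 + 130 f + \frac{f^{2}}{4}$ ($r{\left(f \right)} = \frac{\left(f^{2} + 519 f\right) + \left(-80 + f\right)}{4} = \frac{-80 + f^{2} + 520 f}{4} = -20 + 130 f + \frac{f^{2}}{4}$)
$\frac{o{\left(473 \right)}}{r{\left(-258 \right)}} + \frac{125126}{-424645} = \frac{473}{-20 + 130 \left(-258\right) + \frac{\left(-258\right)^{2}}{4}} + \frac{125126}{-424645} = \frac{473}{-20 - 33540 + \frac{1}{4} \cdot 66564} + 125126 \left(- \frac{1}{424645}\right) = \frac{473}{-20 - 33540 + 16641} - \frac{125126}{424645} = \frac{473}{-16919} - \frac{125126}{424645} = 473 \left(- \frac{1}{16919}\right) - \frac{125126}{424645} = - \frac{473}{16919} - \frac{125126}{424645} = - \frac{2317863879}{7184568755}$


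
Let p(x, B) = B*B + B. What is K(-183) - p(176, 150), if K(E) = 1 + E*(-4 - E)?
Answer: -55406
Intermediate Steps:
p(x, B) = B + B**2 (p(x, B) = B**2 + B = B + B**2)
K(-183) - p(176, 150) = (1 - 1*(-183)**2 - 4*(-183)) - 150*(1 + 150) = (1 - 1*33489 + 732) - 150*151 = (1 - 33489 + 732) - 1*22650 = -32756 - 22650 = -55406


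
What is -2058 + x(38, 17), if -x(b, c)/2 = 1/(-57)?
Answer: -117304/57 ≈ -2058.0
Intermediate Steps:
x(b, c) = 2/57 (x(b, c) = -2/(-57) = -2*(-1/57) = 2/57)
-2058 + x(38, 17) = -2058 + 2/57 = -117304/57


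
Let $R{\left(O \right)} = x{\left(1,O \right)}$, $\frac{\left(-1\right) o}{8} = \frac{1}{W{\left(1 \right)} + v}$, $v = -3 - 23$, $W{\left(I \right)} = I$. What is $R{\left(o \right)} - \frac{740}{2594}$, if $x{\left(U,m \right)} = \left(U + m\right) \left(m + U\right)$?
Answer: $\frac{1181183}{810625} \approx 1.4571$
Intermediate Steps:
$v = -26$ ($v = -3 - 23 = -26$)
$o = \frac{8}{25}$ ($o = - \frac{8}{1 - 26} = - \frac{8}{-25} = \left(-8\right) \left(- \frac{1}{25}\right) = \frac{8}{25} \approx 0.32$)
$x{\left(U,m \right)} = \left(U + m\right)^{2}$ ($x{\left(U,m \right)} = \left(U + m\right) \left(U + m\right) = \left(U + m\right)^{2}$)
$R{\left(O \right)} = \left(1 + O\right)^{2}$
$R{\left(o \right)} - \frac{740}{2594} = \left(1 + \frac{8}{25}\right)^{2} - \frac{740}{2594} = \left(\frac{33}{25}\right)^{2} - \frac{370}{1297} = \frac{1089}{625} - \frac{370}{1297} = \frac{1181183}{810625}$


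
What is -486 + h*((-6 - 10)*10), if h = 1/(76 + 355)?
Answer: -209626/431 ≈ -486.37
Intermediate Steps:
h = 1/431 ≈ 0.0023202
-486 + h*((-6 - 10)*10) = -486 + ((-6 - 10)*10)/431 = -486 + (-16*10)/431 = -486 + (1/431)*(-160) = -486 - 160/431 = -209626/431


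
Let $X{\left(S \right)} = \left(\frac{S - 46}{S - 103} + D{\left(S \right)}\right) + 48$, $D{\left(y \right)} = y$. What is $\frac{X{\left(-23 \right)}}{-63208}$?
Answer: $- \frac{1073}{2654736} \approx -0.00040418$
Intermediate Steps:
$X{\left(S \right)} = 48 + S + \frac{-46 + S}{-103 + S}$ ($X{\left(S \right)} = \left(\frac{S - 46}{S - 103} + S\right) + 48 = \left(\frac{-46 + S}{-103 + S} + S\right) + 48 = \left(S + \frac{-46 + S}{-103 + S}\right) + 48 = 48 + S + \frac{-46 + S}{-103 + S}$)
$\frac{X{\left(-23 \right)}}{-63208} = \frac{\frac{1}{-103 - 23} \left(-4990 + \left(-23\right)^{2} - -1242\right)}{-63208} = \frac{-4990 + 529 + 1242}{-126} \left(- \frac{1}{63208}\right) = \left(- \frac{1}{126}\right) \left(-3219\right) \left(- \frac{1}{63208}\right) = \frac{1073}{42} \left(- \frac{1}{63208}\right) = - \frac{1073}{2654736}$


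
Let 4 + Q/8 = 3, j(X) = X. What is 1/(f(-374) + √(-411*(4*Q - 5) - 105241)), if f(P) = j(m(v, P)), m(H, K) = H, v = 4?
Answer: 2/45025 - I*√90034/90050 ≈ 4.442e-5 - 0.0033321*I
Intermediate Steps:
Q = -8 (Q = -32 + 8*3 = -32 + 24 = -8)
f(P) = 4
1/(f(-374) + √(-411*(4*Q - 5) - 105241)) = 1/(4 + √(-411*(4*(-8) - 5) - 105241)) = 1/(4 + √(-411*(-32 - 5) - 105241)) = 1/(4 + √(-411*(-37) - 105241)) = 1/(4 + √(15207 - 105241)) = 1/(4 + √(-90034)) = 1/(4 + I*√90034)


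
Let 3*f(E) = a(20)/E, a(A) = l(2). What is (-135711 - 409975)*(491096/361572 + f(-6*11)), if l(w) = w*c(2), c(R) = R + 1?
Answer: -720514517738/994323 ≈ -7.2463e+5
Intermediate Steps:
c(R) = 1 + R
l(w) = 3*w (l(w) = w*(1 + 2) = w*3 = 3*w)
a(A) = 6 (a(A) = 3*2 = 6)
f(E) = 2/E (f(E) = (6/E)/3 = 2/E)
(-135711 - 409975)*(491096/361572 + f(-6*11)) = (-135711 - 409975)*(491096/361572 + 2/((-6*11))) = -545686*(491096*(1/361572) + 2/(-66)) = -545686*(122774/90393 + 2*(-1/66)) = -545686*(122774/90393 - 1/33) = -545686*1320383/994323 = -720514517738/994323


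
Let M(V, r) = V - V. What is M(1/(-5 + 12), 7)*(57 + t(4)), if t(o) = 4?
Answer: 0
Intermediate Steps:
M(V, r) = 0
M(1/(-5 + 12), 7)*(57 + t(4)) = 0*(57 + 4) = 0*61 = 0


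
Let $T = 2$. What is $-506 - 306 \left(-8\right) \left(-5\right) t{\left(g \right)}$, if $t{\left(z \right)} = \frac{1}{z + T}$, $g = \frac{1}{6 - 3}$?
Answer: $- \frac{40262}{7} \approx -5751.7$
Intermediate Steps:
$g = \frac{1}{3} \approx 0.33333$
$t{\left(z \right)} = \frac{1}{2 + z}$ ($t{\left(z \right)} = \frac{1}{z + 2} = \frac{1}{2 + z}$)
$-506 - 306 \left(-8\right) \left(-5\right) t{\left(g \right)} = -506 - 306 \frac{\left(-8\right) \left(-5\right)}{2 + \frac{1}{3}} = -506 - 306 \frac{40}{\frac{7}{3}} = -506 - 306 \cdot 40 \cdot \frac{3}{7} = -506 - \frac{36720}{7} = - \frac{40262}{7}$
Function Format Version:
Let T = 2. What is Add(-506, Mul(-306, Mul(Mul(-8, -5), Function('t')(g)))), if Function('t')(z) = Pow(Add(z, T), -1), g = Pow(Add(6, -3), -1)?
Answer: Rational(-40262, 7) ≈ -5751.7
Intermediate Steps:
g = Rational(1, 3) (g = Pow(3, -1) = Rational(1, 3) ≈ 0.33333)
Function('t')(z) = Pow(Add(2, z), -1) (Function('t')(z) = Pow(Add(z, 2), -1) = Pow(Add(2, z), -1))
Add(-506, Mul(-306, Mul(Mul(-8, -5), Function('t')(g)))) = Add(-506, Mul(-306, Mul(Mul(-8, -5), Pow(Add(2, Rational(1, 3)), -1)))) = Add(-506, Mul(-306, Mul(40, Pow(Rational(7, 3), -1)))) = Add(-506, Mul(-306, Mul(40, Rational(3, 7)))) = Add(-506, Mul(-306, Rational(120, 7))) = Add(-506, Rational(-36720, 7)) = Rational(-40262, 7)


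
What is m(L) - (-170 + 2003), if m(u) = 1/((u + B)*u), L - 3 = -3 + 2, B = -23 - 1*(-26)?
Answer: -18329/10 ≈ -1832.9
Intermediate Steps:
B = 3 (B = -23 + 26 = 3)
L = 2 (L = 3 + (-3 + 2) = 3 - 1 = 2)
m(u) = 1/(u*(3 + u)) (m(u) = 1/((u + 3)*u) = 1/((3 + u)*u) = 1/(u*(3 + u)))
m(L) - (-170 + 2003) = 1/(2*(3 + 2)) - (-170 + 2003) = (½)/5 - 1*1833 = (½)*(⅕) - 1833 = ⅒ - 1833 = -18329/10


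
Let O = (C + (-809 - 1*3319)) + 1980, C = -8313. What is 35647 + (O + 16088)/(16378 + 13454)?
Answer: 1063426931/29832 ≈ 35647.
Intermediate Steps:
O = -10461 (O = (-8313 + (-809 - 1*3319)) + 1980 = (-8313 + (-809 - 3319)) + 1980 = (-8313 - 4128) + 1980 = -12441 + 1980 = -10461)
35647 + (O + 16088)/(16378 + 13454) = 35647 + (-10461 + 16088)/(16378 + 13454) = 35647 + 5627/29832 = 1063426931/29832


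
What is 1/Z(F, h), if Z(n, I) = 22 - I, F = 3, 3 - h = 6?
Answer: 1/25 ≈ 0.040000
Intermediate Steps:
h = -3 (h = 3 - 1*6 = 3 - 6 = -3)
1/Z(F, h) = 1/(22 - 1*(-3)) = 1/(22 + 3) = 1/25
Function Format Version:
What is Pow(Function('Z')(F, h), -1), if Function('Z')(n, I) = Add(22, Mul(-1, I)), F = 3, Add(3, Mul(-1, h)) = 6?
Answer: Rational(1, 25) ≈ 0.040000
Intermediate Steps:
h = -3 (h = Add(3, Mul(-1, 6)) = Add(3, -6) = -3)
Pow(Function('Z')(F, h), -1) = Pow(Add(22, Mul(-1, -3)), -1) = Pow(Add(22, 3), -1) = Pow(25, -1) = Rational(1, 25)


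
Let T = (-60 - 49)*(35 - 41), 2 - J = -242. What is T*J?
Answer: 159576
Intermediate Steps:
J = 244 (J = 2 - 1*(-242) = 2 + 242 = 244)
T = 654 (T = -109*(-6) = 654)
T*J = 654*244 = 159576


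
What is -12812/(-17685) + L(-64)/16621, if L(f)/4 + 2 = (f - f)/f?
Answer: 212806772/293942385 ≈ 0.72397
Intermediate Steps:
L(f) = -8 (L(f) = -8 + 4*((f - f)/f) = -8 + 4*(0/f) = -8 + 4*0 = -8 + 0 = -8)
-12812/(-17685) + L(-64)/16621 = -12812/(-17685) - 8/16621 = -12812*(-1/17685) - 8*1/16621 = 12812/17685 - 8/16621 = 212806772/293942385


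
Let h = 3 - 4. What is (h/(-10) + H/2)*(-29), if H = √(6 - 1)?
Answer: -29/10 - 29*√5/2 ≈ -35.323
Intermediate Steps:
H = √5 ≈ 2.2361
h = -1
(h/(-10) + H/2)*(-29) = (-1/(-10) + √5/2)*(-29) = (-1*(-⅒) + √5*(½))*(-29) = (⅒ + √5/2)*(-29) = -29/10 - 29*√5/2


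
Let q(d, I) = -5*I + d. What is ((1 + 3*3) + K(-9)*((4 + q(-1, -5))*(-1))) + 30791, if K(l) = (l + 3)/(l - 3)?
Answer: 30787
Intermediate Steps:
K(l) = (3 + l)/(-3 + l)
q(d, I) = d - 5*I
((1 + 3*3) + K(-9)*((4 + q(-1, -5))*(-1))) + 30791 = ((1 + 3*3) + ((3 - 9)/(-3 - 9))*((4 + (-1 - 5*(-5)))*(-1))) + 30791 = ((1 + 9) + (-6/(-12))*((4 + (-1 + 25))*(-1))) + 30791 = (10 + (-1/12*(-6))*((4 + 24)*(-1))) + 30791 = (10 + (28*(-1))/2) + 30791 = (10 + (½)*(-28)) + 30791 = (10 - 14) + 30791 = -4 + 30791 = 30787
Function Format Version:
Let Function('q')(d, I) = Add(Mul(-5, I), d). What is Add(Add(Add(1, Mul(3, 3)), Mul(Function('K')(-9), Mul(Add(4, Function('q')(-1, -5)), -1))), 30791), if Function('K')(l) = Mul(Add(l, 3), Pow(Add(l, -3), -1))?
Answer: 30787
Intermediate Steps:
Function('K')(l) = Mul(Pow(Add(-3, l), -1), Add(3, l)) (Function('K')(l) = Mul(Add(3, l), Pow(Add(-3, l), -1)) = Mul(Pow(Add(-3, l), -1), Add(3, l)))
Function('q')(d, I) = Add(d, Mul(-5, I))
Add(Add(Add(1, Mul(3, 3)), Mul(Function('K')(-9), Mul(Add(4, Function('q')(-1, -5)), -1))), 30791) = Add(Add(Add(1, Mul(3, 3)), Mul(Mul(Pow(Add(-3, -9), -1), Add(3, -9)), Mul(Add(4, Add(-1, Mul(-5, -5))), -1))), 30791) = Add(Add(Add(1, 9), Mul(Mul(Pow(-12, -1), -6), Mul(Add(4, Add(-1, 25)), -1))), 30791) = Add(Add(10, Mul(Mul(Rational(-1, 12), -6), Mul(Add(4, 24), -1))), 30791) = Add(Add(10, Mul(Rational(1, 2), Mul(28, -1))), 30791) = Add(Add(10, Mul(Rational(1, 2), -28)), 30791) = Add(Add(10, -14), 30791) = Add(-4, 30791) = 30787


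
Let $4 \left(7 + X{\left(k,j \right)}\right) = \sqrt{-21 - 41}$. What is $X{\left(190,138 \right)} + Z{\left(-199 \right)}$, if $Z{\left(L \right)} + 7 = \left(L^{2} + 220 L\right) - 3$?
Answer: $-4196 + \frac{i \sqrt{62}}{4} \approx -4196.0 + 1.9685 i$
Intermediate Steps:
$Z{\left(L \right)} = -10 + L^{2} + 220 L$ ($Z{\left(L \right)} = -7 - \left(3 - L^{2} - 220 L\right) = -7 + \left(-3 + L^{2} + 220 L\right) = -10 + L^{2} + 220 L$)
$X{\left(k,j \right)} = -7 + \frac{i \sqrt{62}}{4}$ ($X{\left(k,j \right)} = -7 + \frac{\sqrt{-21 - 41}}{4} = -7 + \frac{\sqrt{-62}}{4} = -7 + \frac{i \sqrt{62}}{4}$)
$X{\left(190,138 \right)} + Z{\left(-199 \right)} = \left(-7 + \frac{i \sqrt{62}}{4}\right) + \left(-10 + \left(-199\right)^{2} + 220 \left(-199\right)\right) = \left(-7 + \frac{i \sqrt{62}}{4}\right) - 4189 = -4196 + \frac{i \sqrt{62}}{4}$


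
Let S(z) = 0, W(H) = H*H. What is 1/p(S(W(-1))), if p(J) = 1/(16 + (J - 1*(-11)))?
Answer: 27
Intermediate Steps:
W(H) = H²
p(J) = 1/(27 + J) (p(J) = 1/(16 + (J + 11)) = 1/(16 + (11 + J)) = 1/(27 + J))
1/p(S(W(-1))) = 1/(1/(27 + 0)) = 1/(1/27) = 27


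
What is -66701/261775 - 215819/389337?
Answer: -82465185962/101918693175 ≈ -0.80913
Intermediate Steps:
-66701/261775 - 215819/389337 = -82465185962/101918693175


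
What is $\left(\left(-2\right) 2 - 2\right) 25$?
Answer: $-150$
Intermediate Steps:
$\left(\left(-2\right) 2 - 2\right) 25 = \left(-4 - 2\right) 25 = \left(-6\right) 25 = -150$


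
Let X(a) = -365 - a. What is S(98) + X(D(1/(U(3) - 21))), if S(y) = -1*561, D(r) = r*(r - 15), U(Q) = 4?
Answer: -267870/289 ≈ -926.89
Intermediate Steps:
D(r) = r*(-15 + r)
S(y) = -561
S(98) + X(D(1/(U(3) - 21))) = -561 + (-365 - (-15 + 1/(4 - 21))/(4 - 21)) = -561 + (-365 - (-15 + 1/(-17))/(-17)) = -561 + (-365 - (-1)*(-15 - 1/17)/17) = -561 + (-365 - (-1)*(-256)/(17*17)) = -561 + (-365 - 1*256/289) = -561 + (-365 - 256/289) = -561 - 105741/289 = -267870/289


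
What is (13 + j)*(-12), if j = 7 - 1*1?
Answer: -228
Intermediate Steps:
j = 6 (j = 7 - 1 = 6)
(13 + j)*(-12) = (13 + 6)*(-12) = 19*(-12) = -228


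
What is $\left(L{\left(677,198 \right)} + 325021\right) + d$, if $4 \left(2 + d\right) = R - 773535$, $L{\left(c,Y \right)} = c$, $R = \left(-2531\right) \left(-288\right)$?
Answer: $\frac{1258177}{4} \approx 3.1454 \cdot 10^{5}$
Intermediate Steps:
$R = 728928$
$d = - \frac{44615}{4}$ ($d = -2 + \frac{728928 - 773535}{4} = -2 + \frac{1}{4} \left(-44607\right) = -2 - \frac{44607}{4} = - \frac{44615}{4} \approx -11154.0$)
$\left(L{\left(677,198 \right)} + 325021\right) + d = \left(677 + 325021\right) - \frac{44615}{4} = 325698 - \frac{44615}{4} = \frac{1258177}{4}$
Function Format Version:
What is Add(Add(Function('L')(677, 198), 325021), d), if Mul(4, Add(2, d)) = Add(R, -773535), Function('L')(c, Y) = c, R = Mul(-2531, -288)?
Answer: Rational(1258177, 4) ≈ 3.1454e+5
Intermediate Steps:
R = 728928
d = Rational(-44615, 4) (d = Add(-2, Mul(Rational(1, 4), Add(728928, -773535))) = Add(-2, Mul(Rational(1, 4), -44607)) = Add(-2, Rational(-44607, 4)) = Rational(-44615, 4) ≈ -11154.)
Add(Add(Function('L')(677, 198), 325021), d) = Add(Add(677, 325021), Rational(-44615, 4)) = Add(325698, Rational(-44615, 4)) = Rational(1258177, 4)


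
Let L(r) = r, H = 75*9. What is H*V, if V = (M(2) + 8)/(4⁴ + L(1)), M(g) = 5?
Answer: 8775/257 ≈ 34.144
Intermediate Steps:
H = 675
V = 13/257 (V = (5 + 8)/(4⁴ + 1) = 13/(256 + 1) = 13/257 ≈ 0.050584)
H*V = 675*(13/257) = 8775/257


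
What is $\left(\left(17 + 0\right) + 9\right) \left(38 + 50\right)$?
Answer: $2288$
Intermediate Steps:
$\left(\left(17 + 0\right) + 9\right) \left(38 + 50\right) = \left(17 + 9\right) 88 = 26 \cdot 88 = 2288$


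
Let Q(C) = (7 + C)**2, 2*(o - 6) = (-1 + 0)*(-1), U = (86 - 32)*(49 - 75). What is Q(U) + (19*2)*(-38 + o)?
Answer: 1950412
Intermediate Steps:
U = -1404 (U = 54*(-26) = -1404)
o = 13/2 (o = 6 + ((-1 + 0)*(-1))/2 = 6 + (-1*(-1))/2 = 6 + (1/2)*1 = 6 + 1/2 = 13/2 ≈ 6.5000)
Q(U) + (19*2)*(-38 + o) = (7 - 1404)**2 + (19*2)*(-38 + 13/2) = (-1397)**2 + 38*(-63/2) = 1951609 - 1197 = 1950412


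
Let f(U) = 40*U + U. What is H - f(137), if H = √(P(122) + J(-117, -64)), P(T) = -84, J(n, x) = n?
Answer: -5617 + I*√201 ≈ -5617.0 + 14.177*I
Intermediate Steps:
f(U) = 41*U
H = I*√201 (H = √(-84 - 117) = √(-201) = I*√201 ≈ 14.177*I)
H - f(137) = I*√201 - 41*137 = I*√201 - 1*5617 = I*√201 - 5617 = -5617 + I*√201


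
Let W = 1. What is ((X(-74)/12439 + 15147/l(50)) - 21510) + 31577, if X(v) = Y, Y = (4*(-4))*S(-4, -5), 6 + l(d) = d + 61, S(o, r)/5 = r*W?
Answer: 635091138/62195 ≈ 10211.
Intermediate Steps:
S(o, r) = 5*r (S(o, r) = 5*(r*1) = 5*r)
l(d) = 55 + d (l(d) = -6 + (d + 61) = -6 + (61 + d) = 55 + d)
Y = 400 (Y = (4*(-4))*(5*(-5)) = -16*(-25) = 400)
X(v) = 400
((X(-74)/12439 + 15147/l(50)) - 21510) + 31577 = ((400/12439 + 15147/(55 + 50)) - 21510) + 31577 = ((400*(1/12439) + 15147/105) - 21510) + 31577 = ((400/12439 + 15147*(1/105)) - 21510) + 31577 = ((400/12439 + 5049/35) - 21510) + 31577 = (8974073/62195 - 21510) + 31577 = -1328840377/62195 + 31577 = 635091138/62195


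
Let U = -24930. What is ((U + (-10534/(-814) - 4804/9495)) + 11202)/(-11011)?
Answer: 53003320583/42551624115 ≈ 1.2456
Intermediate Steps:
((U + (-10534/(-814) - 4804/9495)) + 11202)/(-11011) = ((-24930 + (-10534/(-814) - 4804/9495)) + 11202)/(-11011) = ((-24930 + (-10534*(-1/814) - 4804*1/9495)) + 11202)*(-1/11011) = ((-24930 + (5267/407 - 4804/9495)) + 11202)*(-1/11011) = ((-24930 + 48054937/3864465) + 11202)*(-1/11011) = (-96293057513/3864465 + 11202)*(-1/11011) = -53003320583/3864465*(-1/11011) = 53003320583/42551624115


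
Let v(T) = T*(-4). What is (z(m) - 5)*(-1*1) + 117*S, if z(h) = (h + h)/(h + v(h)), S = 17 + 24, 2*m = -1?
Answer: 14408/3 ≈ 4802.7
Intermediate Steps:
m = -½ (m = (½)*(-1) = -½ ≈ -0.50000)
v(T) = -4*T
S = 41
z(h) = -⅔ (z(h) = (h + h)/(h - 4*h) = (2*h)/((-3*h)) = (2*h)*(-1/(3*h)) = -⅔)
(z(m) - 5)*(-1*1) + 117*S = (-⅔ - 5)*(-1*1) + 117*41 = -17/3*(-1) + 4797 = 17/3 + 4797 = 14408/3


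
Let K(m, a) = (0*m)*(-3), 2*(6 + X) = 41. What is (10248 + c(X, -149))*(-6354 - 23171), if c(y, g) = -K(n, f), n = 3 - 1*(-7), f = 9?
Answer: -302572200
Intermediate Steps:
X = 29/2 (X = -6 + (½)*41 = -6 + 41/2 = 29/2 ≈ 14.500)
n = 10 (n = 3 + 7 = 10)
K(m, a) = 0 (K(m, a) = 0*(-3) = 0)
c(y, g) = 0 (c(y, g) = -1*0 = 0)
(10248 + c(X, -149))*(-6354 - 23171) = (10248 + 0)*(-6354 - 23171) = 10248*(-29525) = -302572200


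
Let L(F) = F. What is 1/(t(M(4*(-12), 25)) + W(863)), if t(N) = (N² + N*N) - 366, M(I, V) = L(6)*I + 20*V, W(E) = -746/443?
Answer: 443/39657500 ≈ 1.1171e-5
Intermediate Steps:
W(E) = -746/443 (W(E) = -746*1/443 = -746/443)
M(I, V) = 6*I + 20*V
t(N) = -366 + 2*N² (t(N) = (N² + N²) - 366 = 2*N² - 366 = -366 + 2*N²)
1/(t(M(4*(-12), 25)) + W(863)) = 1/((-366 + 2*(6*(4*(-12)) + 20*25)²) - 746/443) = 1/((-366 + 2*(6*(-48) + 500)²) - 746/443) = 1/((-366 + 2*(-288 + 500)²) - 746/443) = 1/((-366 + 2*212²) - 746/443) = 1/((-366 + 2*44944) - 746/443) = 1/((-366 + 89888) - 746/443) = 1/(89522 - 746/443) = 1/(39657500/443) = 443/39657500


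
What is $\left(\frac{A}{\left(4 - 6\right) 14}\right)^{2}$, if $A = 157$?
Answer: $\frac{24649}{784} \approx 31.44$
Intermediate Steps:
$\left(\frac{A}{\left(4 - 6\right) 14}\right)^{2} = \left(\frac{157}{\left(4 - 6\right) 14}\right)^{2} = \left(\frac{157}{\left(-2\right) 14}\right)^{2} = \left(\frac{157}{-28}\right)^{2} = \left(157 \left(- \frac{1}{28}\right)\right)^{2} = \left(- \frac{157}{28}\right)^{2} = \frac{24649}{784}$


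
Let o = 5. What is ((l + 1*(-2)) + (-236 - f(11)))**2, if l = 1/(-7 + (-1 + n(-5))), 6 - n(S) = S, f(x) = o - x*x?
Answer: 133225/9 ≈ 14803.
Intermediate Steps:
f(x) = 5 - x**2 (f(x) = 5 - x*x = 5 - x**2)
n(S) = 6 - S
l = 1/3 (l = 1/(-7 + (-1 + (6 - 1*(-5)))) = 1/(-7 + (-1 + (6 + 5))) = 1/(-7 + (-1 + 11)) = 1/(-7 + 10) = 1/3 ≈ 0.33333)
((l + 1*(-2)) + (-236 - f(11)))**2 = ((1/3 + 1*(-2)) + (-236 - (5 - 1*11**2)))**2 = ((1/3 - 2) + (-236 - (5 - 1*121)))**2 = (-5/3 + (-236 - (5 - 121)))**2 = (-5/3 + (-236 - 1*(-116)))**2 = (-5/3 + (-236 + 116))**2 = (-5/3 - 120)**2 = (-365/3)**2 = 133225/9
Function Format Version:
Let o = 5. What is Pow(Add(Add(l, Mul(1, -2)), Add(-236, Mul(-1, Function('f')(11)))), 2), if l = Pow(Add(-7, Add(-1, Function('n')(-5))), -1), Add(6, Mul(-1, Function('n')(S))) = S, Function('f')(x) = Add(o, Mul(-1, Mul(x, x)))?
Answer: Rational(133225, 9) ≈ 14803.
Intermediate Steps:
Function('f')(x) = Add(5, Mul(-1, Pow(x, 2))) (Function('f')(x) = Add(5, Mul(-1, Mul(x, x))) = Add(5, Mul(-1, Pow(x, 2))))
Function('n')(S) = Add(6, Mul(-1, S))
l = Rational(1, 3) (l = Pow(Add(-7, Add(-1, Add(6, Mul(-1, -5)))), -1) = Pow(Add(-7, Add(-1, Add(6, 5))), -1) = Pow(Add(-7, Add(-1, 11)), -1) = Pow(Add(-7, 10), -1) = Pow(3, -1) = Rational(1, 3) ≈ 0.33333)
Pow(Add(Add(l, Mul(1, -2)), Add(-236, Mul(-1, Function('f')(11)))), 2) = Pow(Add(Add(Rational(1, 3), Mul(1, -2)), Add(-236, Mul(-1, Add(5, Mul(-1, Pow(11, 2)))))), 2) = Pow(Add(Add(Rational(1, 3), -2), Add(-236, Mul(-1, Add(5, Mul(-1, 121))))), 2) = Pow(Add(Rational(-5, 3), Add(-236, Mul(-1, Add(5, -121)))), 2) = Pow(Add(Rational(-5, 3), Add(-236, Mul(-1, -116))), 2) = Pow(Add(Rational(-5, 3), Add(-236, 116)), 2) = Pow(Add(Rational(-5, 3), -120), 2) = Pow(Rational(-365, 3), 2) = Rational(133225, 9)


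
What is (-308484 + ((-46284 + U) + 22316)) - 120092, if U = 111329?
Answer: -341215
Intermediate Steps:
(-308484 + ((-46284 + U) + 22316)) - 120092 = (-308484 + ((-46284 + 111329) + 22316)) - 120092 = (-308484 + (65045 + 22316)) - 120092 = (-308484 + 87361) - 120092 = -221123 - 120092 = -341215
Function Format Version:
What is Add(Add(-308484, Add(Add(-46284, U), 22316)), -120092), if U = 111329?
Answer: -341215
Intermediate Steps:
Add(Add(-308484, Add(Add(-46284, U), 22316)), -120092) = Add(Add(-308484, Add(Add(-46284, 111329), 22316)), -120092) = Add(Add(-308484, Add(65045, 22316)), -120092) = Add(Add(-308484, 87361), -120092) = Add(-221123, -120092) = -341215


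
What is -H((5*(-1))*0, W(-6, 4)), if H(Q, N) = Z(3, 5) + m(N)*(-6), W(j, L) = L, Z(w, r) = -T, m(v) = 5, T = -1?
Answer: 29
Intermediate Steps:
Z(w, r) = 1 (Z(w, r) = -1*(-1) = 1)
H(Q, N) = -29 (H(Q, N) = 1 + 5*(-6) = 1 - 30 = -29)
-H((5*(-1))*0, W(-6, 4)) = -1*(-29) = 29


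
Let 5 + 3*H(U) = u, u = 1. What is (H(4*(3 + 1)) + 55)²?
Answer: 25921/9 ≈ 2880.1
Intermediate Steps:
H(U) = -4/3 (H(U) = -5/3 + (⅓)*1 = -5/3 + ⅓ = -4/3)
(H(4*(3 + 1)) + 55)² = (-4/3 + 55)² = (161/3)² = 25921/9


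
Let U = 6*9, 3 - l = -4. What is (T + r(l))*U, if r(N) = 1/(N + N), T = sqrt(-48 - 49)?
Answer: 27/7 + 54*I*sqrt(97) ≈ 3.8571 + 531.84*I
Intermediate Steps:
l = 7 (l = 3 - 1*(-4) = 3 + 4 = 7)
U = 54
T = I*sqrt(97) (T = sqrt(-97) = I*sqrt(97) ≈ 9.8489*I)
r(N) = 1/(2*N)
(T + r(l))*U = (I*sqrt(97) + (1/2)/7)*54 = (I*sqrt(97) + (1/2)*(1/7))*54 = (I*sqrt(97) + 1/14)*54 = (1/14 + I*sqrt(97))*54 = 27/7 + 54*I*sqrt(97)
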